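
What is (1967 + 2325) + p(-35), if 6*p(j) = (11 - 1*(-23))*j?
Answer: 12281/3 ≈ 4093.7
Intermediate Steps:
p(j) = 17*j/3 (p(j) = ((11 - 1*(-23))*j)/6 = ((11 + 23)*j)/6 = (34*j)/6 = 17*j/3)
(1967 + 2325) + p(-35) = (1967 + 2325) + (17/3)*(-35) = 4292 - 595/3 = 12281/3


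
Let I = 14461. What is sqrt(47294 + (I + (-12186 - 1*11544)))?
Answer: 195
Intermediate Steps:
sqrt(47294 + (I + (-12186 - 1*11544))) = sqrt(47294 + (14461 + (-12186 - 1*11544))) = sqrt(47294 + (14461 + (-12186 - 11544))) = sqrt(47294 + (14461 - 23730)) = sqrt(47294 - 9269) = sqrt(38025) = 195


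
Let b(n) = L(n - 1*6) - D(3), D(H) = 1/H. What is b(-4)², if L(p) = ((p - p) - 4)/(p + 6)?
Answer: 4/9 ≈ 0.44444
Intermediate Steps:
D(H) = 1/H
L(p) = -4/(6 + p) (L(p) = (0 - 4)/(6 + p) = -4/(6 + p))
b(n) = -⅓ - 4/n (b(n) = -4/(6 + (n - 1*6)) - 1/3 = -4/(6 + (n - 6)) - 1*⅓ = -4/(6 + (-6 + n)) - ⅓ = -4/n - ⅓ = -⅓ - 4/n)
b(-4)² = ((⅓)*(-12 - 1*(-4))/(-4))² = ((⅓)*(-¼)*(-12 + 4))² = ((⅓)*(-¼)*(-8))² = (⅔)² = 4/9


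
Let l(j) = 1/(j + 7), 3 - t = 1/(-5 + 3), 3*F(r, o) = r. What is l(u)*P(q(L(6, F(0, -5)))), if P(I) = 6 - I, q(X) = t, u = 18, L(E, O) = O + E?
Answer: 1/10 ≈ 0.10000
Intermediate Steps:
F(r, o) = r/3
L(E, O) = E + O
t = 7/2 (t = 3 - 1/(-5 + 3) = 3 - 1/(-2) = 3 - 1*(-1/2) = 3 + 1/2 = 7/2 ≈ 3.5000)
q(X) = 7/2
l(j) = 1/(7 + j)
l(u)*P(q(L(6, F(0, -5)))) = (6 - 1*7/2)/(7 + 18) = (6 - 7/2)/25 = (1/25)*(5/2) = 1/10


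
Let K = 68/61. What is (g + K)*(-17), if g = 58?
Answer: -61302/61 ≈ -1005.0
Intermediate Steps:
K = 68/61 (K = 68*(1/61) = 68/61 ≈ 1.1148)
(g + K)*(-17) = (58 + 68/61)*(-17) = (3606/61)*(-17) = -61302/61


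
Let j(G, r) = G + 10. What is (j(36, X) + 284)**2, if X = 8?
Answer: 108900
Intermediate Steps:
j(G, r) = 10 + G
(j(36, X) + 284)**2 = ((10 + 36) + 284)**2 = (46 + 284)**2 = 330**2 = 108900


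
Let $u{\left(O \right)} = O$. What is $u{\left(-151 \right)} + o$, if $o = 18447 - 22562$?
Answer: $-4266$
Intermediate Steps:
$o = -4115$
$u{\left(-151 \right)} + o = -151 - 4115 = -4266$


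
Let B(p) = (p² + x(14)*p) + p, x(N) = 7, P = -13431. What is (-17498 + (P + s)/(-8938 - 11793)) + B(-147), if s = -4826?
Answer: 60863742/20731 ≈ 2935.9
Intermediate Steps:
B(p) = p² + 8*p (B(p) = (p² + 7*p) + p = p² + 8*p)
(-17498 + (P + s)/(-8938 - 11793)) + B(-147) = (-17498 + (-13431 - 4826)/(-8938 - 11793)) - 147*(8 - 147) = (-17498 - 18257/(-20731)) - 147*(-139) = (-17498 - 18257*(-1/20731)) + 20433 = (-17498 + 18257/20731) + 20433 = -362732781/20731 + 20433 = 60863742/20731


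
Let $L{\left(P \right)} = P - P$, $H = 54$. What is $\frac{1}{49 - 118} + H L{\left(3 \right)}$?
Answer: $- \frac{1}{69} \approx -0.014493$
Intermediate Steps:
$L{\left(P \right)} = 0$
$\frac{1}{49 - 118} + H L{\left(3 \right)} = \frac{1}{49 - 118} + 54 \cdot 0 = \frac{1}{-69} + 0 = - \frac{1}{69} + 0 = - \frac{1}{69}$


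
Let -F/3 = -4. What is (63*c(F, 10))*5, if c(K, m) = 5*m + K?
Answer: 19530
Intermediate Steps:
F = 12 (F = -3*(-4) = 12)
c(K, m) = K + 5*m
(63*c(F, 10))*5 = (63*(12 + 5*10))*5 = (63*(12 + 50))*5 = (63*62)*5 = 3906*5 = 19530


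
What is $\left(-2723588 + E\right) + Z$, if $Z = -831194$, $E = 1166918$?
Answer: $-2387864$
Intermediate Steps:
$\left(-2723588 + E\right) + Z = \left(-2723588 + 1166918\right) - 831194 = -1556670 - 831194 = -2387864$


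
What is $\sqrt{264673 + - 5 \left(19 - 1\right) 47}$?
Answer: $\sqrt{260443} \approx 510.34$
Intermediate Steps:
$\sqrt{264673 + - 5 \left(19 - 1\right) 47} = \sqrt{264673 + \left(-5\right) 18 \cdot 47} = \sqrt{264673 - 4230} = \sqrt{260443}$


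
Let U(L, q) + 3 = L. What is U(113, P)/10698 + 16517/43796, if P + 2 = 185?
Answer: 90758213/234264804 ≈ 0.38742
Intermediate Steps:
P = 183 (P = -2 + 185 = 183)
U(L, q) = -3 + L
U(113, P)/10698 + 16517/43796 = (-3 + 113)/10698 + 16517/43796 = 110*(1/10698) + 16517*(1/43796) = 55/5349 + 16517/43796 = 90758213/234264804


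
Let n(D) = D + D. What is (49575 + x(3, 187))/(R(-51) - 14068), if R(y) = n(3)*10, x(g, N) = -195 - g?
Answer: -49377/14008 ≈ -3.5249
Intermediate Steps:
n(D) = 2*D
R(y) = 60 (R(y) = (2*3)*10 = 6*10 = 60)
(49575 + x(3, 187))/(R(-51) - 14068) = (49575 + (-195 - 1*3))/(60 - 14068) = (49575 + (-195 - 3))/(-14008) = (49575 - 198)*(-1/14008) = 49377*(-1/14008) = -49377/14008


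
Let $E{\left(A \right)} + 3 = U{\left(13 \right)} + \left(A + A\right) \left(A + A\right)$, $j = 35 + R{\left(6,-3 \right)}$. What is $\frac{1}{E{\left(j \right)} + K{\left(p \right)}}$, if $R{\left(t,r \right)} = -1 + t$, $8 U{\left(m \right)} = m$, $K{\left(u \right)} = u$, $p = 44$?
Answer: $\frac{8}{51541} \approx 0.00015522$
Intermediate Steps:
$U{\left(m \right)} = \frac{m}{8}$
$j = 40$ ($j = 35 + \left(-1 + 6\right) = 35 + 5 = 40$)
$E{\left(A \right)} = - \frac{11}{8} + 4 A^{2}$ ($E{\left(A \right)} = -3 + \left(\frac{1}{8} \cdot 13 + \left(A + A\right) \left(A + A\right)\right) = -3 + \left(\frac{13}{8} + 2 A 2 A\right) = -3 + \left(\frac{13}{8} + 4 A^{2}\right) = - \frac{11}{8} + 4 A^{2}$)
$\frac{1}{E{\left(j \right)} + K{\left(p \right)}} = \frac{1}{\left(- \frac{11}{8} + 4 \cdot 40^{2}\right) + 44} = \frac{1}{\left(- \frac{11}{8} + 4 \cdot 1600\right) + 44} = \frac{1}{\left(- \frac{11}{8} + 6400\right) + 44} = \frac{1}{\frac{51189}{8} + 44} = \frac{1}{\frac{51541}{8}} = \frac{8}{51541}$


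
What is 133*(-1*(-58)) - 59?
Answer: 7655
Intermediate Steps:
133*(-1*(-58)) - 59 = 133*58 - 59 = 7714 - 59 = 7655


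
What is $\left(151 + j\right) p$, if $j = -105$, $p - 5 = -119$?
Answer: $-5244$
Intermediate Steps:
$p = -114$ ($p = 5 - 119 = -114$)
$\left(151 + j\right) p = \left(151 - 105\right) \left(-114\right) = 46 \left(-114\right) = -5244$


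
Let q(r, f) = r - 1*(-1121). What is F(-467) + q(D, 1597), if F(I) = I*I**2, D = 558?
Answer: -101845884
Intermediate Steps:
q(r, f) = 1121 + r (q(r, f) = r + 1121 = 1121 + r)
F(I) = I**3
F(-467) + q(D, 1597) = (-467)**3 + (1121 + 558) = -101847563 + 1679 = -101845884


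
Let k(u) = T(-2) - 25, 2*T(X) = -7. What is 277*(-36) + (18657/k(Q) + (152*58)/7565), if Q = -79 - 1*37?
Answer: -1527251386/143735 ≈ -10625.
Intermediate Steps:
T(X) = -7/2 (T(X) = (½)*(-7) = -7/2)
Q = -116 (Q = -79 - 37 = -116)
k(u) = -57/2 (k(u) = -7/2 - 25 = -57/2)
277*(-36) + (18657/k(Q) + (152*58)/7565) = 277*(-36) + (18657/(-57/2) + (152*58)/7565) = -9972 + (18657*(-2/57) + 8816*(1/7565)) = -9972 + (-12438/19 + 8816/7565) = -9972 - 93925966/143735 = -1527251386/143735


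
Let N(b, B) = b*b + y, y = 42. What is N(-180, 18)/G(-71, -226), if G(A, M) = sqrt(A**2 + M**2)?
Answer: 32442*sqrt(56117)/56117 ≈ 136.95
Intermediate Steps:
N(b, B) = 42 + b**2 (N(b, B) = b*b + 42 = b**2 + 42 = 42 + b**2)
N(-180, 18)/G(-71, -226) = (42 + (-180)**2)/(sqrt((-71)**2 + (-226)**2)) = (42 + 32400)/(sqrt(5041 + 51076)) = 32442/(sqrt(56117)) = 32442*(sqrt(56117)/56117) = 32442*sqrt(56117)/56117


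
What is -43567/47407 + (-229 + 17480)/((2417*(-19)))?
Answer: -2818545498/2177071661 ≈ -1.2946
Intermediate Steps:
-43567/47407 + (-229 + 17480)/((2417*(-19))) = -43567*1/47407 + 17251/(-45923) = -43567/47407 + 17251*(-1/45923) = -43567/47407 - 17251/45923 = -2818545498/2177071661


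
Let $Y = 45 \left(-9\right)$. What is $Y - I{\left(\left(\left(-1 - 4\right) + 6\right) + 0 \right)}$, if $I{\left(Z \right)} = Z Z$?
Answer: $-406$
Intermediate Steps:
$I{\left(Z \right)} = Z^{2}$
$Y = -405$
$Y - I{\left(\left(\left(-1 - 4\right) + 6\right) + 0 \right)} = -405 - \left(\left(\left(-1 - 4\right) + 6\right) + 0\right)^{2} = -405 - \left(\left(-5 + 6\right) + 0\right)^{2} = -405 - \left(1 + 0\right)^{2} = -405 - 1^{2} = -405 - 1 = -406$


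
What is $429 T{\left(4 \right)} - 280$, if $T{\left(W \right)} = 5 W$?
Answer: $8300$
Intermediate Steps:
$429 T{\left(4 \right)} - 280 = 429 \cdot 5 \cdot 4 - 280 = 429 \cdot 20 - 280 = 8580 - 280 = 8300$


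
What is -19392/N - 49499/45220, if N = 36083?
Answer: -2662978657/1631673260 ≈ -1.6321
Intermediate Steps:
-19392/N - 49499/45220 = -19392/36083 - 49499/45220 = -2662978657/1631673260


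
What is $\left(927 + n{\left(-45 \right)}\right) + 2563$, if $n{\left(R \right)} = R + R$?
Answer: $3400$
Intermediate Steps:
$n{\left(R \right)} = 2 R$
$\left(927 + n{\left(-45 \right)}\right) + 2563 = \left(927 + 2 \left(-45\right)\right) + 2563 = \left(927 - 90\right) + 2563 = 837 + 2563 = 3400$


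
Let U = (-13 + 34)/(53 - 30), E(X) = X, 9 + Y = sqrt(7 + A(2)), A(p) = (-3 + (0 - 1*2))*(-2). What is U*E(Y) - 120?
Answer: -2949/23 + 21*sqrt(17)/23 ≈ -124.45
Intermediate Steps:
A(p) = 10 (A(p) = (-3 + (0 - 2))*(-2) = (-3 - 2)*(-2) = -5*(-2) = 10)
Y = -9 + sqrt(17) (Y = -9 + sqrt(7 + 10) = -9 + sqrt(17) ≈ -4.8769)
U = 21/23 ≈ 0.91304
U*E(Y) - 120 = 21*(-9 + sqrt(17))/23 - 120 = (-189/23 + 21*sqrt(17)/23) - 120 = -2949/23 + 21*sqrt(17)/23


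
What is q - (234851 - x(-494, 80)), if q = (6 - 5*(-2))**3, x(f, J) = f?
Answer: -231249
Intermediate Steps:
q = 4096 (q = (6 + 10)**3 = 16**3 = 4096)
q - (234851 - x(-494, 80)) = 4096 - (234851 - 1*(-494)) = 4096 - (234851 + 494) = 4096 - 1*235345 = 4096 - 235345 = -231249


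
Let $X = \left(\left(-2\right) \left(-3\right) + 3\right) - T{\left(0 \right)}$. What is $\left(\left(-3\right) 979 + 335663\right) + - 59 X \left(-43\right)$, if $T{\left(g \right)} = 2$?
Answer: $350485$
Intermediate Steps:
$X = 7$ ($X = \left(\left(-2\right) \left(-3\right) + 3\right) - 2 = \left(6 + 3\right) - 2 = 9 - 2 = 7$)
$\left(\left(-3\right) 979 + 335663\right) + - 59 X \left(-43\right) = \left(\left(-3\right) 979 + 335663\right) + \left(-59\right) 7 \left(-43\right) = \left(-2937 + 335663\right) - -17759 = 332726 + 17759 = 350485$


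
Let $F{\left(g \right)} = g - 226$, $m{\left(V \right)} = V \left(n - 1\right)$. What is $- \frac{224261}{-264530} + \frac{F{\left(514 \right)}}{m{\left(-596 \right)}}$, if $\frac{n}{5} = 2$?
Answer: $\frac{31298649}{39414970} \approx 0.79408$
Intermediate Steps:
$n = 10$ ($n = 5 \cdot 2 = 10$)
$m{\left(V \right)} = 9 V$ ($m{\left(V \right)} = V \left(10 - 1\right) = V 9 = 9 V$)
$F{\left(g \right)} = -226 + g$
$- \frac{224261}{-264530} + \frac{F{\left(514 \right)}}{m{\left(-596 \right)}} = - \frac{224261}{-264530} + \frac{-226 + 514}{9 \left(-596\right)} = \left(-224261\right) \left(- \frac{1}{264530}\right) + \frac{288}{-5364} = \frac{224261}{264530} + 288 \left(- \frac{1}{5364}\right) = \frac{224261}{264530} - \frac{8}{149} = \frac{31298649}{39414970}$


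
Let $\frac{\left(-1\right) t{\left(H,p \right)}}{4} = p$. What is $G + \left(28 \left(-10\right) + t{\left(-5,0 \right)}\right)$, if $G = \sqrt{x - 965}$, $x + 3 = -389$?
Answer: $-280 + i \sqrt{1357} \approx -280.0 + 36.837 i$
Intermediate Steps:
$x = -392$ ($x = -3 - 389 = -392$)
$t{\left(H,p \right)} = - 4 p$
$G = i \sqrt{1357}$ ($G = \sqrt{-392 - 965} = \sqrt{-1357} = i \sqrt{1357} \approx 36.837 i$)
$G + \left(28 \left(-10\right) + t{\left(-5,0 \right)}\right) = i \sqrt{1357} + \left(28 \left(-10\right) - 0\right) = i \sqrt{1357} + \left(-280 + 0\right) = i \sqrt{1357} - 280 = -280 + i \sqrt{1357}$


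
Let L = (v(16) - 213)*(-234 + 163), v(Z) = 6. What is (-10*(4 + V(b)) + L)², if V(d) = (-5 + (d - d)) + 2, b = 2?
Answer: 215707969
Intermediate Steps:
L = 14697 (L = (6 - 213)*(-234 + 163) = -207*(-71) = 14697)
V(d) = -3 (V(d) = (-5 + 0) + 2 = -5 + 2 = -3)
(-10*(4 + V(b)) + L)² = (-10*(4 - 3) + 14697)² = (-10*1 + 14697)² = (-10 + 14697)² = 14687² = 215707969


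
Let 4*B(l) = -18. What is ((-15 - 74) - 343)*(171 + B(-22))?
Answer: -71928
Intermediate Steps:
B(l) = -9/2 (B(l) = (¼)*(-18) = -9/2)
((-15 - 74) - 343)*(171 + B(-22)) = ((-15 - 74) - 343)*(171 - 9/2) = (-89 - 343)*(333/2) = -432*333/2 = -71928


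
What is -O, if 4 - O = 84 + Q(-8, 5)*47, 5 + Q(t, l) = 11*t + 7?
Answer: -3962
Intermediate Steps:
Q(t, l) = 2 + 11*t (Q(t, l) = -5 + (11*t + 7) = -5 + (7 + 11*t) = 2 + 11*t)
O = 3962 (O = 4 - (84 + (2 + 11*(-8))*47) = 4 - (84 + (2 - 88)*47) = 4 - (84 - 86*47) = 4 - (84 - 4042) = 4 - 1*(-3958) = 4 + 3958 = 3962)
-O = -1*3962 = -3962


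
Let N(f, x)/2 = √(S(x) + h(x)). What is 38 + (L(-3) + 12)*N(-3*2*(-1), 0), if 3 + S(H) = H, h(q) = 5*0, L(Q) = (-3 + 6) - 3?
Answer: 38 + 24*I*√3 ≈ 38.0 + 41.569*I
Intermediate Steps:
L(Q) = 0 (L(Q) = 3 - 3 = 0)
h(q) = 0
S(H) = -3 + H
N(f, x) = 2*√(-3 + x) (N(f, x) = 2*√((-3 + x) + 0) = 2*√(-3 + x))
38 + (L(-3) + 12)*N(-3*2*(-1), 0) = 38 + (0 + 12)*(2*√(-3 + 0)) = 38 + 12*(2*√(-3)) = 38 + 12*(2*(I*√3)) = 38 + 12*(2*I*√3) = 38 + 24*I*√3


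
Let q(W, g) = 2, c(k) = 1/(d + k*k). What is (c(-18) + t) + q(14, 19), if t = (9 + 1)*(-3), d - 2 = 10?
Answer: -9407/336 ≈ -27.997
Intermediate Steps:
d = 12 (d = 2 + 10 = 12)
c(k) = 1/(12 + k²) (c(k) = 1/(12 + k*k) = 1/(12 + k²))
t = -30 (t = 10*(-3) = -30)
(c(-18) + t) + q(14, 19) = (1/(12 + (-18)²) - 30) + 2 = (1/(12 + 324) - 30) + 2 = (1/336 - 30) + 2 = -10079/336 + 2 = -9407/336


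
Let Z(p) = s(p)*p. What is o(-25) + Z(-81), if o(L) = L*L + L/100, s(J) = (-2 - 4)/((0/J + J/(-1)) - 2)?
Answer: 199365/316 ≈ 630.90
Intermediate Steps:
s(J) = -6/(-2 - J) (s(J) = -6/((0 + J*(-1)) - 2) = -6/((0 - J) - 2) = -6/(-J - 2) = -6/(-2 - J))
Z(p) = 6*p/(2 + p) (Z(p) = (6/(2 + p))*p = 6*p/(2 + p))
o(L) = L**2 + L/100 (o(L) = L**2 + L*(1/100) = L**2 + L/100)
o(-25) + Z(-81) = -25*(1/100 - 25) + 6*(-81)/(2 - 81) = -25*(-2499/100) + 6*(-81)/(-79) = 2499/4 + 6*(-81)*(-1/79) = 2499/4 + 486/79 = 199365/316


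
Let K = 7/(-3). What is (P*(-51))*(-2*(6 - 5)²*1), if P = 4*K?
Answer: -952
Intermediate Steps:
K = -7/3 (K = 7*(-⅓) = -7/3 ≈ -2.3333)
P = -28/3 (P = 4*(-7/3) = -28/3 ≈ -9.3333)
(P*(-51))*(-2*(6 - 5)²*1) = (-28/3*(-51))*(-2*(6 - 5)²*1) = 476*(-2*1²*1) = 476*(-2*1*1) = 476*(-2*1) = 476*(-2) = -952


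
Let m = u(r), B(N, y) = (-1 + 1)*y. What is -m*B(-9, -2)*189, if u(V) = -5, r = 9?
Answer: 0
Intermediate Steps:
B(N, y) = 0 (B(N, y) = 0*y = 0)
m = -5
-m*B(-9, -2)*189 = -(-5*0)*189 = -0*189 = -1*0 = 0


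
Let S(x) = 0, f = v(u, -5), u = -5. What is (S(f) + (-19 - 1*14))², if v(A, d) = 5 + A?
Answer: 1089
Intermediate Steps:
f = 0 (f = 5 - 5 = 0)
(S(f) + (-19 - 1*14))² = (0 + (-19 - 1*14))² = (0 + (-19 - 14))² = (0 - 33)² = (-33)² = 1089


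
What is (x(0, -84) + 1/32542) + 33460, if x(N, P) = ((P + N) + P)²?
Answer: 2007320729/32542 ≈ 61684.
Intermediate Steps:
x(N, P) = (N + 2*P)² (x(N, P) = ((N + P) + P)² = (N + 2*P)²)
(x(0, -84) + 1/32542) + 33460 = ((0 + 2*(-84))² + 1/32542) + 33460 = ((0 - 168)² + 1/32542) + 33460 = ((-168)² + 1/32542) + 33460 = (28224 + 1/32542) + 33460 = 918465409/32542 + 33460 = 2007320729/32542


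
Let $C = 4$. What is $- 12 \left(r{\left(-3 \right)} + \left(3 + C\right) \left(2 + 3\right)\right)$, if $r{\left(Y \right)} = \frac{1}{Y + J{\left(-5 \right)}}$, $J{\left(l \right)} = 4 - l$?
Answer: $-422$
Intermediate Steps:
$r{\left(Y \right)} = \frac{1}{9 + Y}$ ($r{\left(Y \right)} = \frac{1}{Y + \left(4 - -5\right)} = \frac{1}{Y + \left(4 + 5\right)} = \frac{1}{Y + 9} = \frac{1}{9 + Y}$)
$- 12 \left(r{\left(-3 \right)} + \left(3 + C\right) \left(2 + 3\right)\right) = - 12 \left(\frac{1}{9 - 3} + \left(3 + 4\right) \left(2 + 3\right)\right) = - 12 \left(\frac{1}{6} + 7 \cdot 5\right) = - 12 \left(\frac{1}{6} + 35\right) = \left(-12\right) \frac{211}{6} = -422$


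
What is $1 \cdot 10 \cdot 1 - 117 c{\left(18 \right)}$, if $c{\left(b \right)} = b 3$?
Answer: $-6308$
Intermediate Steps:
$c{\left(b \right)} = 3 b$
$1 \cdot 10 \cdot 1 - 117 c{\left(18 \right)} = 1 \cdot 10 \cdot 1 - 117 \cdot 3 \cdot 18 = 10 \cdot 1 - 6318 = 10 - 6318 = -6308$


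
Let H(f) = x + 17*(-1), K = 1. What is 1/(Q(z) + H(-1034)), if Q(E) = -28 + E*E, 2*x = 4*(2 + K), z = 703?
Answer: 1/494170 ≈ 2.0236e-6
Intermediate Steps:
x = 6 (x = (4*(2 + 1))/2 = (4*3)/2 = (1/2)*12 = 6)
Q(E) = -28 + E**2
H(f) = -11 (H(f) = 6 + 17*(-1) = 6 - 17 = -11)
1/(Q(z) + H(-1034)) = 1/((-28 + 703**2) - 11) = 1/((-28 + 494209) - 11) = 1/(494181 - 11) = 1/494170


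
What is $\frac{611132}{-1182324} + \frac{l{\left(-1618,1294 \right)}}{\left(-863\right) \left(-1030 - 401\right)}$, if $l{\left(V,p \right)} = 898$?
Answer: $- \frac{1184996179}{2295777627} \approx -0.51616$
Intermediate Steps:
$\frac{611132}{-1182324} + \frac{l{\left(-1618,1294 \right)}}{\left(-863\right) \left(-1030 - 401\right)} = \frac{611132}{-1182324} + \frac{898}{\left(-863\right) \left(-1030 - 401\right)} = 611132 \left(- \frac{1}{1182324}\right) + \frac{898}{\left(-863\right) \left(-1431\right)} = - \frac{152783}{295581} + \frac{898}{1234953} = - \frac{1184996179}{2295777627}$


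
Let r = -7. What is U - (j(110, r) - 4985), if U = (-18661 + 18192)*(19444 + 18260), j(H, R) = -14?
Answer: -17678177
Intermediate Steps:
U = -17683176 (U = -469*37704 = -17683176)
U - (j(110, r) - 4985) = -17683176 - (-14 - 4985) = -17683176 - 1*(-4999) = -17683176 + 4999 = -17678177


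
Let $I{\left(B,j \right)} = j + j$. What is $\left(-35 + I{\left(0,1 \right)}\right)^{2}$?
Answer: $1089$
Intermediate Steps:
$I{\left(B,j \right)} = 2 j$
$\left(-35 + I{\left(0,1 \right)}\right)^{2} = \left(-35 + 2 \cdot 1\right)^{2} = \left(-35 + 2\right)^{2} = \left(-33\right)^{2} = 1089$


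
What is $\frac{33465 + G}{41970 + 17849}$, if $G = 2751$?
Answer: $\frac{36216}{59819} \approx 0.60543$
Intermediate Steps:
$\frac{33465 + G}{41970 + 17849} = \frac{33465 + 2751}{41970 + 17849} = \frac{36216}{59819}$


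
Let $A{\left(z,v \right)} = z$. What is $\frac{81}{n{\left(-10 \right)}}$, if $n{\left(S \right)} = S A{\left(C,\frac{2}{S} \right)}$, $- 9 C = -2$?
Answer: $- \frac{729}{20} \approx -36.45$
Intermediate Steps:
$C = \frac{2}{9}$ ($C = \left(- \frac{1}{9}\right) \left(-2\right) = \frac{2}{9} \approx 0.22222$)
$n{\left(S \right)} = \frac{2 S}{9}$ ($n{\left(S \right)} = S \frac{2}{9} = \frac{2 S}{9}$)
$\frac{81}{n{\left(-10 \right)}} = \frac{81}{\frac{2}{9} \left(-10\right)} = \frac{81}{- \frac{20}{9}} = 81 \left(- \frac{9}{20}\right) = - \frac{729}{20}$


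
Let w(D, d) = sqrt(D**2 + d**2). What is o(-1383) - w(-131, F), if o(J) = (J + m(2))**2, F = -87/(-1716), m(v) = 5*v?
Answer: 1885129 - sqrt(5614805465)/572 ≈ 1.8850e+6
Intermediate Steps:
F = 29/572 (F = -87*(-1/1716) = 29/572 ≈ 0.050699)
o(J) = (10 + J)**2 (o(J) = (J + 5*2)**2 = (J + 10)**2 = (10 + J)**2)
o(-1383) - w(-131, F) = (10 - 1383)**2 - sqrt((-131)**2 + (29/572)**2) = (-1373)**2 - sqrt(17161 + 841/327184) = 1885129 - sqrt(5614805465/327184) = 1885129 - sqrt(5614805465)/572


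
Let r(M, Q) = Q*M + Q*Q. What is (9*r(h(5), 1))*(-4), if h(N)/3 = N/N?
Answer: -144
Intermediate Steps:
h(N) = 3 (h(N) = 3*(N/N) = 3*1 = 3)
r(M, Q) = Q² + M*Q (r(M, Q) = M*Q + Q² = Q² + M*Q)
(9*r(h(5), 1))*(-4) = (9*(1*(3 + 1)))*(-4) = (9*(1*4))*(-4) = (9*4)*(-4) = 36*(-4) = -144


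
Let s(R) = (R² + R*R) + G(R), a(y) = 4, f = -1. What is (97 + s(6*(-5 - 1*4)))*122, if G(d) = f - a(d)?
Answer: 722728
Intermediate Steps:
G(d) = -5 (G(d) = -1 - 1*4 = -1 - 4 = -5)
s(R) = -5 + 2*R² (s(R) = (R² + R*R) - 5 = (R² + R²) - 5 = 2*R² - 5 = -5 + 2*R²)
(97 + s(6*(-5 - 1*4)))*122 = (97 + (-5 + 2*(6*(-5 - 1*4))²))*122 = (97 + (-5 + 2*(6*(-5 - 4))²))*122 = (97 + (-5 + 2*(6*(-9))²))*122 = (97 + (-5 + 2*(-54)²))*122 = (97 + (-5 + 2*2916))*122 = (97 + (-5 + 5832))*122 = (97 + 5827)*122 = 5924*122 = 722728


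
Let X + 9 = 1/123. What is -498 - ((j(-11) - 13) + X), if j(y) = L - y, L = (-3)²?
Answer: -61009/123 ≈ -496.01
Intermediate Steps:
X = -1106/123 (X = -9 + 1/123 = -1106/123 ≈ -8.9919)
L = 9
j(y) = 9 - y
-498 - ((j(-11) - 13) + X) = -498 - (((9 - 1*(-11)) - 13) - 1106/123) = -498 - (((9 + 11) - 13) - 1106/123) = -498 - ((20 - 13) - 1106/123) = -498 - (7 - 1106/123) = -498 - 1*(-245/123) = -498 + 245/123 = -61009/123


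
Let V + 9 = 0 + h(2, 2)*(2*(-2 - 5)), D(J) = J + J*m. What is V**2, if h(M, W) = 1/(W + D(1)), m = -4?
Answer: 25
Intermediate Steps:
D(J) = -3*J (D(J) = J + J*(-4) = J - 4*J = -3*J)
h(M, W) = 1/(-3 + W) (h(M, W) = 1/(W - 3*1) = 1/(W - 3) = 1/(-3 + W))
V = 5 (V = -9 + (0 + (2*(-2 - 5))/(-3 + 2)) = -9 + (0 + (2*(-7))/(-1)) = -9 + (0 - 1*(-14)) = -9 + (0 + 14) = -9 + 14 = 5)
V**2 = 5**2 = 25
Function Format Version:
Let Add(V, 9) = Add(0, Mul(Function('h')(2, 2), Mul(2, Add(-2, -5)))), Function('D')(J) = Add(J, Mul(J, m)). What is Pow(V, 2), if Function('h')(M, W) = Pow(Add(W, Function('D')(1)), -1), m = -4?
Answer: 25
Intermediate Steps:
Function('D')(J) = Mul(-3, J) (Function('D')(J) = Add(J, Mul(J, -4)) = Add(J, Mul(-4, J)) = Mul(-3, J))
Function('h')(M, W) = Pow(Add(-3, W), -1) (Function('h')(M, W) = Pow(Add(W, Mul(-3, 1)), -1) = Pow(Add(W, -3), -1) = Pow(Add(-3, W), -1))
V = 5 (V = Add(-9, Add(0, Mul(Pow(Add(-3, 2), -1), Mul(2, Add(-2, -5))))) = Add(-9, Add(0, Mul(Pow(-1, -1), Mul(2, -7)))) = Add(-9, Add(0, Mul(-1, -14))) = Add(-9, Add(0, 14)) = Add(-9, 14) = 5)
Pow(V, 2) = Pow(5, 2) = 25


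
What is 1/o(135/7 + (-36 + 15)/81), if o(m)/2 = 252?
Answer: 1/504 ≈ 0.0019841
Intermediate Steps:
o(m) = 504 (o(m) = 2*252 = 504)
1/o(135/7 + (-36 + 15)/81) = 1/504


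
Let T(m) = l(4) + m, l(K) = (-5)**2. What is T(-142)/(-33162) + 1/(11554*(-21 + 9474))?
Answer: 1064897393/301829364987 ≈ 0.0035281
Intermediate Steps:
l(K) = 25
T(m) = 25 + m
T(-142)/(-33162) + 1/(11554*(-21 + 9474)) = (25 - 142)/(-33162) + 1/(11554*(-21 + 9474)) = -117*(-1/33162) + (1/11554)/9453 = 39/11054 + (1/11554)*(1/9453) = 39/11054 + 1/109219962 = 1064897393/301829364987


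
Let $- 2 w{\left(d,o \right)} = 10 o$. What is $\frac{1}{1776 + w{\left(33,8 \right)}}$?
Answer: $\frac{1}{1736} \approx 0.00057604$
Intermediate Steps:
$w{\left(d,o \right)} = - 5 o$ ($w{\left(d,o \right)} = - \frac{10 o}{2} = - 5 o$)
$\frac{1}{1776 + w{\left(33,8 \right)}} = \frac{1}{1776 - 40} = \frac{1}{1736}$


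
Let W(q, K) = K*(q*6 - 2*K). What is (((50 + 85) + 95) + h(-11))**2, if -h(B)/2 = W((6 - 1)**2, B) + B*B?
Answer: 14227984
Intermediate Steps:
W(q, K) = K*(-2*K + 6*q) (W(q, K) = K*(6*q - 2*K) = K*(-2*K + 6*q))
h(B) = -2*B**2 - 4*B*(75 - B) (h(B) = -2*(2*B*(-B + 3*(6 - 1)**2) + B*B) = -2*(2*B*(-B + 3*5**2) + B**2) = -2*(2*B*(-B + 3*25) + B**2) = -2*(2*B*(-B + 75) + B**2) = -2*(2*B*(75 - B) + B**2) = -2*(B**2 + 2*B*(75 - B)) = -2*B**2 - 4*B*(75 - B))
(((50 + 85) + 95) + h(-11))**2 = (((50 + 85) + 95) + 2*(-11)*(-150 - 11))**2 = ((135 + 95) + 2*(-11)*(-161))**2 = (230 + 3542)**2 = 3772**2 = 14227984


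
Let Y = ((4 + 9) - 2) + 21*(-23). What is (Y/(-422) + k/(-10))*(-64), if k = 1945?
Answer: 2611424/211 ≈ 12376.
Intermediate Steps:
Y = -472 (Y = (13 - 2) - 483 = 11 - 483 = -472)
(Y/(-422) + k/(-10))*(-64) = (-472/(-422) + 1945/(-10))*(-64) = (-472*(-1/422) + 1945*(-⅒))*(-64) = (236/211 - 389/2)*(-64) = -81607/422*(-64) = 2611424/211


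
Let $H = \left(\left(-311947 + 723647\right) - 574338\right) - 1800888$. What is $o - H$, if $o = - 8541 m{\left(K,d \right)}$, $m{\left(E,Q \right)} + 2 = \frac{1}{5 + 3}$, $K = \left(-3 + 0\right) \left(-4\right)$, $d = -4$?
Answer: $\frac{15836323}{8} \approx 1.9795 \cdot 10^{6}$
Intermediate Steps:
$K = 12$ ($K = \left(-3\right) \left(-4\right) = 12$)
$m{\left(E,Q \right)} = - \frac{15}{8}$ ($m{\left(E,Q \right)} = -2 + \frac{1}{5 + 3} = -2 + \frac{1}{8} = - \frac{15}{8}$)
$H = -1963526$ ($H = \left(411700 - 574338\right) - 1800888 = -162638 - 1800888 = -1963526$)
$o = \frac{128115}{8}$ ($o = \left(-8541\right) \left(- \frac{15}{8}\right) = \frac{128115}{8} \approx 16014.0$)
$o - H = \frac{128115}{8} - -1963526 = \frac{128115}{8} + 1963526 = \frac{15836323}{8}$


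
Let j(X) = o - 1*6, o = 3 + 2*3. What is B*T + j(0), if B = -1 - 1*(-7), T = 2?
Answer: 15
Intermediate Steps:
o = 9 (o = 3 + 6 = 9)
B = 6 (B = -1 + 7 = 6)
j(X) = 3 (j(X) = 9 - 1*6 = 9 - 6 = 3)
B*T + j(0) = 6*2 + 3 = 12 + 3 = 15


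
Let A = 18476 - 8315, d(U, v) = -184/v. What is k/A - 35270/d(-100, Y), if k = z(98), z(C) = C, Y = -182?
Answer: -16306215877/467406 ≈ -34887.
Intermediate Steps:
A = 10161
k = 98
k/A - 35270/d(-100, Y) = 98/10161 - 35270/((-184/(-182))) = 98*(1/10161) - 35270/((-184*(-1/182))) = 98/10161 - 35270/92/91 = 98/10161 - 35270*91/92 = 98/10161 - 1604785/46 = -16306215877/467406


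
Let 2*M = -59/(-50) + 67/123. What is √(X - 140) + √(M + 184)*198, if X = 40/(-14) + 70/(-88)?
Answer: 33*√279678261/205 + I*√3406865/154 ≈ 2692.1 + 11.986*I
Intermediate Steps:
X = -1125/308 (X = 40*(-1/14) + 70*(-1/88) = -20/7 - 35/44 = -1125/308 ≈ -3.6526)
M = 10607/12300 (M = (-59/(-50) + 67/123)/2 = (-59*(-1/50) + 67*(1/123))/2 = (59/50 + 67/123)/2 = (½)*(10607/6150) = 10607/12300 ≈ 0.86236)
√(X - 140) + √(M + 184)*198 = √(-1125/308 - 140) + √(10607/12300 + 184)*198 = √(-44245/308) + √(2273807/12300)*198 = I*√3406865/154 + (√279678261/1230)*198 = I*√3406865/154 + 33*√279678261/205 = 33*√279678261/205 + I*√3406865/154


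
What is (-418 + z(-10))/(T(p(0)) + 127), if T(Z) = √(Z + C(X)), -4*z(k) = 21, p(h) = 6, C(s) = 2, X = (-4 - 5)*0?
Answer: -215011/64484 + 1693*√2/32242 ≈ -3.2601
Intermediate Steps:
X = 0 (X = -9*0 = 0)
z(k) = -21/4 (z(k) = -¼*21 = -21/4)
T(Z) = √(2 + Z) (T(Z) = √(Z + 2) = √(2 + Z))
(-418 + z(-10))/(T(p(0)) + 127) = (-418 - 21/4)/(√(2 + 6) + 127) = -1693/(4*(√8 + 127)) = -1693/(4*(2*√2 + 127)) = -1693/(4*(127 + 2*√2))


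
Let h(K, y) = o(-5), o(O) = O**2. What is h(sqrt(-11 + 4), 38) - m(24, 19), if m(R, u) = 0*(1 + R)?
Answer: 25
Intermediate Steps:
m(R, u) = 0
h(K, y) = 25 (h(K, y) = (-5)**2 = 25)
h(sqrt(-11 + 4), 38) - m(24, 19) = 25 - 1*0 = 25 + 0 = 25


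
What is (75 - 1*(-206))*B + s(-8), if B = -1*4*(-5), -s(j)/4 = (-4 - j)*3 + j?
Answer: 5604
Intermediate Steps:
s(j) = 48 + 8*j (s(j) = -4*((-4 - j)*3 + j) = -4*((-12 - 3*j) + j) = -4*(-12 - 2*j) = 48 + 8*j)
B = 20 (B = -4*(-5) = 20)
(75 - 1*(-206))*B + s(-8) = (75 - 1*(-206))*20 + (48 + 8*(-8)) = (75 + 206)*20 + (48 - 64) = 281*20 - 16 = 5620 - 16 = 5604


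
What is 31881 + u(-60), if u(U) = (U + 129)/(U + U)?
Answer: 1275217/40 ≈ 31880.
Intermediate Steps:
u(U) = (129 + U)/(2*U) (u(U) = (129 + U)/((2*U)) = (129 + U)*(1/(2*U)) = (129 + U)/(2*U))
31881 + u(-60) = 31881 + (1/2)*(129 - 60)/(-60) = 31881 + (1/2)*(-1/60)*69 = 31881 - 23/40 = 1275217/40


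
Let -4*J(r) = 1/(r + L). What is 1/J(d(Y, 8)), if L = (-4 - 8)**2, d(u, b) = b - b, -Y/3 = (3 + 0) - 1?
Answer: -576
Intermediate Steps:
Y = -6 (Y = -3*((3 + 0) - 1) = -3*(3 - 1) = -3*2 = -6)
d(u, b) = 0
L = 144 (L = (-12)**2 = 144)
J(r) = -1/(4*(144 + r)) (J(r) = -1/(4*(r + 144)) = -1/(4*(144 + r)))
1/J(d(Y, 8)) = 1/(-1/(576 + 4*0)) = 1/(-1/(576 + 0)) = 1/(-1/576) = -576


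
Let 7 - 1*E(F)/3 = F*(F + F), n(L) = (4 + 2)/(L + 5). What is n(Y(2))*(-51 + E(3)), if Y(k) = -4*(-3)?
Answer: -504/17 ≈ -29.647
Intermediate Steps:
Y(k) = 12
n(L) = 6/(5 + L)
E(F) = 21 - 6*F² (E(F) = 21 - 3*F*(F + F) = 21 - 3*F*2*F = 21 - 6*F²)
n(Y(2))*(-51 + E(3)) = (6/(5 + 12))*(-51 + (21 - 6*3²)) = (6/17)*(-51 + (21 - 6*9)) = (6*(1/17))*(-51 + (21 - 54)) = 6*(-51 - 33)/17 = (6/17)*(-84) = -504/17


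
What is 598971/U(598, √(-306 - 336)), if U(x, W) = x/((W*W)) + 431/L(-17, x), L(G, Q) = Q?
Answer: -114977275218/40451 ≈ -2.8424e+6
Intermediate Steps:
U(x, W) = 431/x + x/W² (U(x, W) = x/((W*W)) + 431/x = x/(W²) + 431/x = x/W² + 431/x = 431/x + x/W²)
598971/U(598, √(-306 - 336)) = 598971/(431/598 + 598/(√(-306 - 336))²) = 598971/(431*(1/598) + 598/(√(-642))²) = 598971/(431/598 + 598/(I*√642)²) = 598971/(431/598 + 598*(-1/642)) = 598971/(431/598 - 299/321) = 598971/(-40451/191958) = 598971*(-191958/40451) = -114977275218/40451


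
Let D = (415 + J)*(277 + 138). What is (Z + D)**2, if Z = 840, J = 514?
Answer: 149285640625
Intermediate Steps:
D = 385535 (D = (415 + 514)*(277 + 138) = 929*415 = 385535)
(Z + D)**2 = (840 + 385535)**2 = 386375**2 = 149285640625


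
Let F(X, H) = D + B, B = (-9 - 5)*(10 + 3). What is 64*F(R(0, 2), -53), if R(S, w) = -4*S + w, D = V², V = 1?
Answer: -11584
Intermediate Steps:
D = 1 (D = 1² = 1)
B = -182 (B = -14*13 = -182)
R(S, w) = w - 4*S
F(X, H) = -181 (F(X, H) = 1 - 182 = -181)
64*F(R(0, 2), -53) = 64*(-181) = -11584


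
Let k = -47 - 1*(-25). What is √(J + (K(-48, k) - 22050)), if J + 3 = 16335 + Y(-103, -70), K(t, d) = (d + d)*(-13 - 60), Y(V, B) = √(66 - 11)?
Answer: √(-2506 + √55) ≈ 49.986*I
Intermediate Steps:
Y(V, B) = √55
k = -22 (k = -47 + 25 = -22)
K(t, d) = -146*d (K(t, d) = (2*d)*(-73) = -146*d)
J = 16332 + √55 (J = -3 + (16335 + √55) = 16332 + √55 ≈ 16339.)
√(J + (K(-48, k) - 22050)) = √((16332 + √55) + (-146*(-22) - 22050)) = √((16332 + √55) + (3212 - 22050)) = √((16332 + √55) - 18838) = √(-2506 + √55)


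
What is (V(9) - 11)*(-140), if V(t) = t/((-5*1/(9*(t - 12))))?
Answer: -5264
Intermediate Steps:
V(t) = t*(108/5 - 9*t/5) (V(t) = t/((-5*1/(9*(-12 + t)))) = t/((-5/(-108 + 9*t))) = t*(108/5 - 9*t/5))
(V(9) - 11)*(-140) = ((9/5)*9*(12 - 1*9) - 11)*(-140) = ((9/5)*9*(12 - 9) - 11)*(-140) = ((9/5)*9*3 - 11)*(-140) = (243/5 - 11)*(-140) = (188/5)*(-140) = -5264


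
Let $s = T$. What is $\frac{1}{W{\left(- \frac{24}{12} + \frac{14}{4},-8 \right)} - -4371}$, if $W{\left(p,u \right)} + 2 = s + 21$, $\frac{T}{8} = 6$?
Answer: $\frac{1}{4438} \approx 0.00022533$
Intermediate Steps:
$T = 48$ ($T = 8 \cdot 6 = 48$)
$s = 48$
$W{\left(p,u \right)} = 67$ ($W{\left(p,u \right)} = -2 + \left(48 + 21\right) = -2 + 69 = 67$)
$\frac{1}{W{\left(- \frac{24}{12} + \frac{14}{4},-8 \right)} - -4371} = \frac{1}{67 - -4371} = \frac{1}{67 + 4371} = \frac{1}{4438}$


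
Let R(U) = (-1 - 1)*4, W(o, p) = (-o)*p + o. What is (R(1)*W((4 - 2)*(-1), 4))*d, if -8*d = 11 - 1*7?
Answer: 24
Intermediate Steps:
W(o, p) = o - o*p (W(o, p) = -o*p + o = o - o*p)
d = -½ (d = -(11 - 1*7)/8 = -(11 - 7)/8 = -⅛*4 = -½ ≈ -0.50000)
R(U) = -8 (R(U) = -2*4 = -8)
(R(1)*W((4 - 2)*(-1), 4))*d = -8*(4 - 2)*(-1)*(1 - 1*4)*(-½) = -8*2*(-1)*(1 - 4)*(-½) = -(-16)*(-3)*(-½) = -8*6*(-½) = -48*(-½) = 24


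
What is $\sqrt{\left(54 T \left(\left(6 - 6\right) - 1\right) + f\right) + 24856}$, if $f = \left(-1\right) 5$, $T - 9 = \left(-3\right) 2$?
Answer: $\sqrt{24689} \approx 157.13$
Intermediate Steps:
$T = 3$ ($T = 9 - 6 = 3$)
$f = -5$
$\sqrt{\left(54 T \left(\left(6 - 6\right) - 1\right) + f\right) + 24856} = \sqrt{\left(54 \cdot 3 \left(\left(6 - 6\right) - 1\right) - 5\right) + 24856} = \sqrt{\left(54 \cdot 3 \left(0 - 1\right) - 5\right) + 24856} = \sqrt{\left(54 \cdot 3 \left(-1\right) - 5\right) + 24856} = \sqrt{\left(54 \left(-3\right) - 5\right) + 24856} = \sqrt{\left(-162 - 5\right) + 24856} = \sqrt{-167 + 24856} = \sqrt{24689}$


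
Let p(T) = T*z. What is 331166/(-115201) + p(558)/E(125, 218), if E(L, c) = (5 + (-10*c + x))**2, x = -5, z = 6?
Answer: -393361901363/136870308100 ≈ -2.8740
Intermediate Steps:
p(T) = 6*T (p(T) = T*6 = 6*T)
E(L, c) = 100*c**2 (E(L, c) = (5 + (-10*c - 5))**2 = (5 + (-5 - 10*c))**2 = (-10*c)**2 = 100*c**2)
331166/(-115201) + p(558)/E(125, 218) = 331166/(-115201) + (6*558)/((100*218**2)) = 331166*(-1/115201) + 3348/((100*47524)) = -331166/115201 + 3348/4752400 = -331166/115201 + 3348*(1/4752400) = -331166/115201 + 837/1188100 = -393361901363/136870308100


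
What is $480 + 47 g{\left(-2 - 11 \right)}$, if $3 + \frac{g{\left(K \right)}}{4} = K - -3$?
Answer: $-1964$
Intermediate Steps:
$g{\left(K \right)} = 4 K$ ($g{\left(K \right)} = -12 + 4 \left(K - -3\right) = -12 + 4 \left(K + 3\right) = -12 + 4 \left(3 + K\right) = -12 + \left(12 + 4 K\right) = 4 K$)
$480 + 47 g{\left(-2 - 11 \right)} = 480 + 47 \cdot 4 \left(-2 - 11\right) = 480 + 47 \cdot 4 \left(-13\right) = 480 + 47 \left(-52\right) = 480 - 2444 = -1964$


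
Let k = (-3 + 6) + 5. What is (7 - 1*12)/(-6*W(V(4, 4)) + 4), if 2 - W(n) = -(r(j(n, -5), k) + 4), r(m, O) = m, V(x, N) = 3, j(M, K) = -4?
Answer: 5/8 ≈ 0.62500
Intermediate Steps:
k = 8 (k = 3 + 5 = 8)
W(n) = 2 (W(n) = 2 - (-1)*(-4 + 4) = 2 - (-1)*0 = 2 - 1*0 = 2 + 0 = 2)
(7 - 1*12)/(-6*W(V(4, 4)) + 4) = (7 - 1*12)/(-6*2 + 4) = (7 - 12)/(-12 + 4) = -5/(-8) = -⅛*(-5) = 5/8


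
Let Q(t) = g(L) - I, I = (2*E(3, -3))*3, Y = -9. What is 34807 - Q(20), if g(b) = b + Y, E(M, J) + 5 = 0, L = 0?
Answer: 34786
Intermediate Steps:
E(M, J) = -5 (E(M, J) = -5 + 0 = -5)
g(b) = -9 + b (g(b) = b - 9 = -9 + b)
I = -30 (I = (2*(-5))*3 = -10*3 = -30)
Q(t) = 21 (Q(t) = (-9 + 0) - 1*(-30) = -9 + 30 = 21)
34807 - Q(20) = 34807 - 1*21 = 34807 - 21 = 34786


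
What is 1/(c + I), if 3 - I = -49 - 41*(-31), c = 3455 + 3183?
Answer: 1/5419 ≈ 0.00018454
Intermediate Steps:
c = 6638
I = -1219 (I = 3 - (-49 - 41*(-31)) = 3 - (-49 + 1271) = 3 - 1*1222 = 3 - 1222 = -1219)
1/(c + I) = 1/(6638 - 1219) = 1/5419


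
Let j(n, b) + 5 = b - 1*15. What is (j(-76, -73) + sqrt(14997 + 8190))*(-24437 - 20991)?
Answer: 4224804 - 45428*sqrt(23187) ≈ -2.6926e+6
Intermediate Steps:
j(n, b) = -20 + b (j(n, b) = -5 + (b - 1*15) = -5 + (b - 15) = -5 + (-15 + b) = -20 + b)
(j(-76, -73) + sqrt(14997 + 8190))*(-24437 - 20991) = ((-20 - 73) + sqrt(14997 + 8190))*(-24437 - 20991) = (-93 + sqrt(23187))*(-45428) = 4224804 - 45428*sqrt(23187)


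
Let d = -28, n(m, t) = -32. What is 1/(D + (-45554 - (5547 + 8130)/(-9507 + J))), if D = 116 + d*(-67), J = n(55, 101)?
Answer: -9539/415524241 ≈ -2.2957e-5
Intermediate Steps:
J = -32
D = 1992 (D = 116 - 28*(-67) = 116 + 1876 = 1992)
1/(D + (-45554 - (5547 + 8130)/(-9507 + J))) = 1/(1992 + (-45554 - (5547 + 8130)/(-9507 - 32))) = 1/(1992 + (-45554 - 13677/(-9539))) = 1/(1992 + (-45554 - 13677*(-1)/9539)) = 1/(1992 + (-45554 - 1*(-13677/9539))) = 1/(1992 + (-45554 + 13677/9539)) = 1/(1992 - 434525929/9539) = 1/(-415524241/9539) = -9539/415524241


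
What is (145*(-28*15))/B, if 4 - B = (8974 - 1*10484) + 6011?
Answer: 20300/1499 ≈ 13.542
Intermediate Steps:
B = -4497 (B = 4 - ((8974 - 1*10484) + 6011) = 4 - ((8974 - 10484) + 6011) = 4 - (-1510 + 6011) = 4 - 1*4501 = 4 - 4501 = -4497)
(145*(-28*15))/B = (145*(-28*15))/(-4497) = (145*(-420))*(-1/4497) = -60900*(-1/4497) = 20300/1499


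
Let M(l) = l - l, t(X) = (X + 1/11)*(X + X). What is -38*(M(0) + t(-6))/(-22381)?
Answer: 29640/246191 ≈ 0.12039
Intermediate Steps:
t(X) = 2*X*(1/11 + X) (t(X) = (X + 1/11)*(2*X) = (1/11 + X)*(2*X) = 2*X*(1/11 + X))
M(l) = 0
-38*(M(0) + t(-6))/(-22381) = -38*(0 + (2/11)*(-6)*(1 + 11*(-6)))/(-22381) = -38*(0 + (2/11)*(-6)*(1 - 66))*(-1/22381) = -38*(0 + (2/11)*(-6)*(-65))*(-1/22381) = -38*(0 + 780/11)*(-1/22381) = -38*780/11*(-1/22381) = -29640/11*(-1/22381) = 29640/246191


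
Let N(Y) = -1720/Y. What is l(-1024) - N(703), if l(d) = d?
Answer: -718152/703 ≈ -1021.6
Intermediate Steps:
l(-1024) - N(703) = -1024 - (-1720)/703 = -1024 - 1*(-1720/703) = -1024 + 1720/703 = -718152/703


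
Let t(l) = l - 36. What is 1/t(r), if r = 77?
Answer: 1/41 ≈ 0.024390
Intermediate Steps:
t(l) = -36 + l
1/t(r) = 1/(-36 + 77) = 1/41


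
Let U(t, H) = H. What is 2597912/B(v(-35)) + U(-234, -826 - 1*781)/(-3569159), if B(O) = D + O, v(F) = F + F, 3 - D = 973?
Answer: -1159044915591/463990670 ≈ -2498.0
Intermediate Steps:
D = -970 (D = 3 - 1*973 = 3 - 973 = -970)
v(F) = 2*F
B(O) = -970 + O
2597912/B(v(-35)) + U(-234, -826 - 1*781)/(-3569159) = 2597912/(-970 + 2*(-35)) + (-826 - 1*781)/(-3569159) = 2597912/(-970 - 70) + (-826 - 781)*(-1/3569159) = 2597912/(-1040) - 1607*(-1/3569159) = 2597912*(-1/1040) + 1607/3569159 = -324739/130 + 1607/3569159 = -1159044915591/463990670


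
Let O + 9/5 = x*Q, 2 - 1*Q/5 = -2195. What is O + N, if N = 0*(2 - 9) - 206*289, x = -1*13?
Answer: -1011704/5 ≈ -2.0234e+5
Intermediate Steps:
Q = 10985 (Q = 10 - 5*(-2195) = 10 + 10975 = 10985)
x = -13
O = -714034/5 (O = -9/5 - 13*10985 = -9/5 - 142805 = -714034/5 ≈ -1.4281e+5)
N = -59534 (N = 0*(-7) - 59534 = 0 - 59534 = -59534)
O + N = -714034/5 - 59534 = -1011704/5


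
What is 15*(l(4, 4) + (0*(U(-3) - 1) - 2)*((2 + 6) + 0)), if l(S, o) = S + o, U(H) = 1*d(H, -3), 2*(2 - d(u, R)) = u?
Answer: -120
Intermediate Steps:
d(u, R) = 2 - u/2
U(H) = 2 - H/2 (U(H) = 1*(2 - H/2) = 2 - H/2)
15*(l(4, 4) + (0*(U(-3) - 1) - 2)*((2 + 6) + 0)) = 15*((4 + 4) + (0*((2 - ½*(-3)) - 1) - 2)*((2 + 6) + 0)) = 15*(8 + (0*((2 + 3/2) - 1) - 2)*(8 + 0)) = 15*(8 + (0*(7/2 - 1) - 2)*8) = 15*(8 + (0*(5/2) - 2)*8) = 15*(8 + (0 - 2)*8) = 15*(8 - 2*8) = 15*(8 - 16) = 15*(-8) = -120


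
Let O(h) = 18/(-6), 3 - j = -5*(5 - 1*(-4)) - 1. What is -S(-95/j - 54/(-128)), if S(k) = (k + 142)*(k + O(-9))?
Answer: 6240461575/9834496 ≈ 634.55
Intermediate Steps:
j = 49 (j = 3 - (-5*(5 - 1*(-4)) - 1) = 3 - (-5*(5 + 4) - 1) = 3 - (-5*9 - 1) = 3 - (-45 - 1) = 3 - 1*(-46) = 3 + 46 = 49)
O(h) = -3 (O(h) = 18*(-⅙) = -3)
S(k) = (-3 + k)*(142 + k) (S(k) = (k + 142)*(k - 3) = (142 + k)*(-3 + k) = (-3 + k)*(142 + k))
-S(-95/j - 54/(-128)) = -(-426 + (-95/49 - 54/(-128))² + 139*(-95/49 - 54/(-128))) = -(-426 + (-95*1/49 - 54*(-1/128))² + 139*(-95*1/49 - 54*(-1/128))) = -(-426 + (-95/49 + 27/64)² + 139*(-95/49 + 27/64)) = -(-426 + (-4757/3136)² + 139*(-4757/3136)) = -(-426 + 22629049/9834496 - 661223/3136) = -1*(-6240461575/9834496) = 6240461575/9834496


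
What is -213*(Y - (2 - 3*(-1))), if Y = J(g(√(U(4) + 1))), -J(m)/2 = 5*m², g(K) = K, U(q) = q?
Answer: 11715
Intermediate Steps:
J(m) = -10*m²
Y = -50 (Y = -10*(√(4 + 1))² = -10*(√5)² = -10*5 = -50)
-213*(Y - (2 - 3*(-1))) = -213*(-50 - (2 - 3*(-1))) = -213*(-50 - (2 + 3)) = -213*(-50 - 1*5) = -213*(-50 - 5) = -213*(-55) = 11715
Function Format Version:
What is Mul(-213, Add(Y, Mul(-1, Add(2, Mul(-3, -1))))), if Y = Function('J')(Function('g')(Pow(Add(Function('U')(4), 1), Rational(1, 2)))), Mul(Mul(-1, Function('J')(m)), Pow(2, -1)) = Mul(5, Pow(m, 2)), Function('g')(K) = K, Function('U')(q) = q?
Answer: 11715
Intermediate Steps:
Function('J')(m) = Mul(-10, Pow(m, 2)) (Function('J')(m) = Mul(-2, Mul(5, Pow(m, 2))) = Mul(-10, Pow(m, 2)))
Y = -50 (Y = Mul(-10, Pow(Pow(Add(4, 1), Rational(1, 2)), 2)) = Mul(-10, Pow(Pow(5, Rational(1, 2)), 2)) = Mul(-10, 5) = -50)
Mul(-213, Add(Y, Mul(-1, Add(2, Mul(-3, -1))))) = Mul(-213, Add(-50, Mul(-1, Add(2, Mul(-3, -1))))) = Mul(-213, Add(-50, Mul(-1, Add(2, 3)))) = Mul(-213, Add(-50, Mul(-1, 5))) = Mul(-213, Add(-50, -5)) = Mul(-213, -55) = 11715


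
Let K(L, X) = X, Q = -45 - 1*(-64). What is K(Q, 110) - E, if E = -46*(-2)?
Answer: 18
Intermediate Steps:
Q = 19 (Q = -45 + 64 = 19)
E = 92
K(Q, 110) - E = 110 - 1*92 = 110 - 92 = 18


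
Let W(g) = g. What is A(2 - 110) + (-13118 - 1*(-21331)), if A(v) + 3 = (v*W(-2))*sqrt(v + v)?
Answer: 8210 + 1296*I*sqrt(6) ≈ 8210.0 + 3174.5*I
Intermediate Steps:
A(v) = -3 - 2*sqrt(2)*v**(3/2) (A(v) = -3 + (v*(-2))*sqrt(v + v) = -3 + (-2*v)*sqrt(2*v) = -3 + (-2*v)*(sqrt(2)*sqrt(v)) = -3 - 2*sqrt(2)*v**(3/2))
A(2 - 110) + (-13118 - 1*(-21331)) = (-3 - 2*sqrt(2)*(2 - 110)**(3/2)) + (-13118 - 1*(-21331)) = (-3 - 2*sqrt(2)*(-108)**(3/2)) + (-13118 + 21331) = (-3 - 2*sqrt(2)*(-648*I*sqrt(3))) + 8213 = (-3 + 1296*I*sqrt(6)) + 8213 = 8210 + 1296*I*sqrt(6)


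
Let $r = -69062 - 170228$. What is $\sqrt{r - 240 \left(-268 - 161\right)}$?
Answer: $i \sqrt{136330} \approx 369.23 i$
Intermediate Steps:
$r = -239290$ ($r = -69062 - 170228 = -239290$)
$\sqrt{r - 240 \left(-268 - 161\right)} = \sqrt{-239290 - 240 \left(-268 - 161\right)} = \sqrt{-239290 - -102960} = \sqrt{-239290 + 102960} = \sqrt{-136330} = i \sqrt{136330}$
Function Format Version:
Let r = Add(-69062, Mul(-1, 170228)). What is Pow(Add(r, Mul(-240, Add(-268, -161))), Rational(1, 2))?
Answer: Mul(I, Pow(136330, Rational(1, 2))) ≈ Mul(369.23, I)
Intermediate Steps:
r = -239290 (r = Add(-69062, -170228) = -239290)
Pow(Add(r, Mul(-240, Add(-268, -161))), Rational(1, 2)) = Pow(Add(-239290, Mul(-240, Add(-268, -161))), Rational(1, 2)) = Pow(Add(-239290, Mul(-240, -429)), Rational(1, 2)) = Pow(Add(-239290, 102960), Rational(1, 2)) = Pow(-136330, Rational(1, 2)) = Mul(I, Pow(136330, Rational(1, 2)))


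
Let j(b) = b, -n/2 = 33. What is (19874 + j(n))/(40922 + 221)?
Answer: 19808/41143 ≈ 0.48144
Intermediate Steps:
n = -66 (n = -2*33 = -66)
(19874 + j(n))/(40922 + 221) = (19874 - 66)/(40922 + 221) = 19808/41143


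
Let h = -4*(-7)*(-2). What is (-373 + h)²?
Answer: 184041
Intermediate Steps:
h = -56 (h = 28*(-2) = -56)
(-373 + h)² = (-373 - 56)² = (-429)² = 184041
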